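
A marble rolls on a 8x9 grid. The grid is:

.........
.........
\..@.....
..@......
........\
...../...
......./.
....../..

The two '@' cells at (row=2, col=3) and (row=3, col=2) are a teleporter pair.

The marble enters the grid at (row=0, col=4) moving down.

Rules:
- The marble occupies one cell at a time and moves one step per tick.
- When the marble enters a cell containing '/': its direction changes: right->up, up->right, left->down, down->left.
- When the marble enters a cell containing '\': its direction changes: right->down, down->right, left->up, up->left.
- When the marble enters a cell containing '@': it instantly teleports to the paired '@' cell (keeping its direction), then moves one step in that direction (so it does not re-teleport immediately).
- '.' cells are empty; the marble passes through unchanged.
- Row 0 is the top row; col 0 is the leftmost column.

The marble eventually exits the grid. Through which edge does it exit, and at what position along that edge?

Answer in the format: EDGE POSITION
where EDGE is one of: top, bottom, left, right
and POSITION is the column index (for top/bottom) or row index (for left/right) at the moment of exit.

Step 1: enter (0,4), '.' pass, move down to (1,4)
Step 2: enter (1,4), '.' pass, move down to (2,4)
Step 3: enter (2,4), '.' pass, move down to (3,4)
Step 4: enter (3,4), '.' pass, move down to (4,4)
Step 5: enter (4,4), '.' pass, move down to (5,4)
Step 6: enter (5,4), '.' pass, move down to (6,4)
Step 7: enter (6,4), '.' pass, move down to (7,4)
Step 8: enter (7,4), '.' pass, move down to (8,4)
Step 9: at (8,4) — EXIT via bottom edge, pos 4

Answer: bottom 4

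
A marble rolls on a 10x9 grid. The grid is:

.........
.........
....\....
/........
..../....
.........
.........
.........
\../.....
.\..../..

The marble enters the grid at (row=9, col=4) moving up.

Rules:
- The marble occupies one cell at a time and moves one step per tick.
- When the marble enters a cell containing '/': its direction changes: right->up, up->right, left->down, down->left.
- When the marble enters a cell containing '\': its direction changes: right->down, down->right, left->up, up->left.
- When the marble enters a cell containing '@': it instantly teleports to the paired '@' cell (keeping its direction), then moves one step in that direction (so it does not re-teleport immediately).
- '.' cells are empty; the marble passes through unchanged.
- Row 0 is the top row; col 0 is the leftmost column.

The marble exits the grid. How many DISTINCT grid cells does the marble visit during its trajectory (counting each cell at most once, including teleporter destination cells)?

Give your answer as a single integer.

Step 1: enter (9,4), '.' pass, move up to (8,4)
Step 2: enter (8,4), '.' pass, move up to (7,4)
Step 3: enter (7,4), '.' pass, move up to (6,4)
Step 4: enter (6,4), '.' pass, move up to (5,4)
Step 5: enter (5,4), '.' pass, move up to (4,4)
Step 6: enter (4,4), '/' deflects up->right, move right to (4,5)
Step 7: enter (4,5), '.' pass, move right to (4,6)
Step 8: enter (4,6), '.' pass, move right to (4,7)
Step 9: enter (4,7), '.' pass, move right to (4,8)
Step 10: enter (4,8), '.' pass, move right to (4,9)
Step 11: at (4,9) — EXIT via right edge, pos 4
Distinct cells visited: 10 (path length 10)

Answer: 10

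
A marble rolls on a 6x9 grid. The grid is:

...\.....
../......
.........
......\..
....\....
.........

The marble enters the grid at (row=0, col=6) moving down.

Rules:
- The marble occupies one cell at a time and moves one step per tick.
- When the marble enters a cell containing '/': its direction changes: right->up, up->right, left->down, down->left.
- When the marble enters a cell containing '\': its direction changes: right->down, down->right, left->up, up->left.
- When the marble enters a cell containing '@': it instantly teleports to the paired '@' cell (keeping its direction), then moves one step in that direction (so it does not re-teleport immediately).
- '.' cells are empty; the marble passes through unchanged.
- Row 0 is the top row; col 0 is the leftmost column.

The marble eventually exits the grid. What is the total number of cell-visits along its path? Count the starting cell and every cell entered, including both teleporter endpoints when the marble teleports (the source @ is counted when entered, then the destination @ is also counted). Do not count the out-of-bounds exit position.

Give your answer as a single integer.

Answer: 6

Derivation:
Step 1: enter (0,6), '.' pass, move down to (1,6)
Step 2: enter (1,6), '.' pass, move down to (2,6)
Step 3: enter (2,6), '.' pass, move down to (3,6)
Step 4: enter (3,6), '\' deflects down->right, move right to (3,7)
Step 5: enter (3,7), '.' pass, move right to (3,8)
Step 6: enter (3,8), '.' pass, move right to (3,9)
Step 7: at (3,9) — EXIT via right edge, pos 3
Path length (cell visits): 6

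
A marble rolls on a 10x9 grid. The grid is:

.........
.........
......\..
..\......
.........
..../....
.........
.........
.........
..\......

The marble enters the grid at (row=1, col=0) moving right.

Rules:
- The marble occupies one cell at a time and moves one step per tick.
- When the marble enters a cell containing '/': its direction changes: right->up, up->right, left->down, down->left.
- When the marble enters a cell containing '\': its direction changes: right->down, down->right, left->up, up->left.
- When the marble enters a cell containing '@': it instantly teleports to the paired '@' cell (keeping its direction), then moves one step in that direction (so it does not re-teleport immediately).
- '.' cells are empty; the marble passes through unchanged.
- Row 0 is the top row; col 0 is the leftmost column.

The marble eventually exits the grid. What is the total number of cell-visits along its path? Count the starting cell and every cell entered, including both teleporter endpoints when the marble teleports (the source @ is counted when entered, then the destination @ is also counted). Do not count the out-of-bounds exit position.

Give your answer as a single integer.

Step 1: enter (1,0), '.' pass, move right to (1,1)
Step 2: enter (1,1), '.' pass, move right to (1,2)
Step 3: enter (1,2), '.' pass, move right to (1,3)
Step 4: enter (1,3), '.' pass, move right to (1,4)
Step 5: enter (1,4), '.' pass, move right to (1,5)
Step 6: enter (1,5), '.' pass, move right to (1,6)
Step 7: enter (1,6), '.' pass, move right to (1,7)
Step 8: enter (1,7), '.' pass, move right to (1,8)
Step 9: enter (1,8), '.' pass, move right to (1,9)
Step 10: at (1,9) — EXIT via right edge, pos 1
Path length (cell visits): 9

Answer: 9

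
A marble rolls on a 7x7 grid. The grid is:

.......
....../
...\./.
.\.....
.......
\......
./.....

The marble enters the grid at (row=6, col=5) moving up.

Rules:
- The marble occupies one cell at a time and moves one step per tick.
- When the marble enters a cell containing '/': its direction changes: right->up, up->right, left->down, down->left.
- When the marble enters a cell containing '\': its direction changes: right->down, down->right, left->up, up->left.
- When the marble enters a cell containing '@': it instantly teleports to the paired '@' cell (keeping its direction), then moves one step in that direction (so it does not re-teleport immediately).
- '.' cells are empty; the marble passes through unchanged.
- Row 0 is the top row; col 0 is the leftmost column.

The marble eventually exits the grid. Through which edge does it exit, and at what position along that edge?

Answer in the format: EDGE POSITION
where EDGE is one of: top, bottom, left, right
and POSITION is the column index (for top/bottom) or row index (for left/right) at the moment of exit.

Answer: right 2

Derivation:
Step 1: enter (6,5), '.' pass, move up to (5,5)
Step 2: enter (5,5), '.' pass, move up to (4,5)
Step 3: enter (4,5), '.' pass, move up to (3,5)
Step 4: enter (3,5), '.' pass, move up to (2,5)
Step 5: enter (2,5), '/' deflects up->right, move right to (2,6)
Step 6: enter (2,6), '.' pass, move right to (2,7)
Step 7: at (2,7) — EXIT via right edge, pos 2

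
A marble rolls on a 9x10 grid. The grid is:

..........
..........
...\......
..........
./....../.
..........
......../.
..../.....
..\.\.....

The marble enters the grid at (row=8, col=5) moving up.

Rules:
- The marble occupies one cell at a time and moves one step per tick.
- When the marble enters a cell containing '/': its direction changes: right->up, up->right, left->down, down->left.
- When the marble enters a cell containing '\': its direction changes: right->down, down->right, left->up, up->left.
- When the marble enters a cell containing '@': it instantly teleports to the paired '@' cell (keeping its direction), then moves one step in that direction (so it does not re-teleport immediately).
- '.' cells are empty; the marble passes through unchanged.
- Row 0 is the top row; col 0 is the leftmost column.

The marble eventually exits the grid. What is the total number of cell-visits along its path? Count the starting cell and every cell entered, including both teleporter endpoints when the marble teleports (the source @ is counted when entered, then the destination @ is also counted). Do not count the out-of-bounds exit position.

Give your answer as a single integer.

Step 1: enter (8,5), '.' pass, move up to (7,5)
Step 2: enter (7,5), '.' pass, move up to (6,5)
Step 3: enter (6,5), '.' pass, move up to (5,5)
Step 4: enter (5,5), '.' pass, move up to (4,5)
Step 5: enter (4,5), '.' pass, move up to (3,5)
Step 6: enter (3,5), '.' pass, move up to (2,5)
Step 7: enter (2,5), '.' pass, move up to (1,5)
Step 8: enter (1,5), '.' pass, move up to (0,5)
Step 9: enter (0,5), '.' pass, move up to (-1,5)
Step 10: at (-1,5) — EXIT via top edge, pos 5
Path length (cell visits): 9

Answer: 9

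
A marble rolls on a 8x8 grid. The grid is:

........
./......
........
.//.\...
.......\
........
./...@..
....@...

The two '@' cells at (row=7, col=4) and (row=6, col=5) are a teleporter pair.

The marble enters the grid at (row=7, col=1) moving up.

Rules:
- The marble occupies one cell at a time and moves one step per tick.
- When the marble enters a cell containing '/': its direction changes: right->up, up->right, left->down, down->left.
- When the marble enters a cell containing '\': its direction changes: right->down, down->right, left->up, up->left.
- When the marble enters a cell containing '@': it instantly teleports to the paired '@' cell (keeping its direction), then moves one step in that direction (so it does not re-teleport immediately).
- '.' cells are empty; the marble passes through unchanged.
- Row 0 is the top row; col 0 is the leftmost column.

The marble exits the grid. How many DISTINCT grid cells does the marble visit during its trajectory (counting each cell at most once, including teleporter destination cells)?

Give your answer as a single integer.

Answer: 10

Derivation:
Step 1: enter (7,1), '.' pass, move up to (6,1)
Step 2: enter (6,1), '/' deflects up->right, move right to (6,2)
Step 3: enter (6,2), '.' pass, move right to (6,3)
Step 4: enter (6,3), '.' pass, move right to (6,4)
Step 5: enter (6,4), '.' pass, move right to (6,5)
Step 6: enter (6,5), '@' teleport (6,5)->(7,4), also enter (7,4), move right to (7,5)
Step 7: enter (7,5), '.' pass, move right to (7,6)
Step 8: enter (7,6), '.' pass, move right to (7,7)
Step 9: enter (7,7), '.' pass, move right to (7,8)
Step 10: at (7,8) — EXIT via right edge, pos 7
Distinct cells visited: 10 (path length 10)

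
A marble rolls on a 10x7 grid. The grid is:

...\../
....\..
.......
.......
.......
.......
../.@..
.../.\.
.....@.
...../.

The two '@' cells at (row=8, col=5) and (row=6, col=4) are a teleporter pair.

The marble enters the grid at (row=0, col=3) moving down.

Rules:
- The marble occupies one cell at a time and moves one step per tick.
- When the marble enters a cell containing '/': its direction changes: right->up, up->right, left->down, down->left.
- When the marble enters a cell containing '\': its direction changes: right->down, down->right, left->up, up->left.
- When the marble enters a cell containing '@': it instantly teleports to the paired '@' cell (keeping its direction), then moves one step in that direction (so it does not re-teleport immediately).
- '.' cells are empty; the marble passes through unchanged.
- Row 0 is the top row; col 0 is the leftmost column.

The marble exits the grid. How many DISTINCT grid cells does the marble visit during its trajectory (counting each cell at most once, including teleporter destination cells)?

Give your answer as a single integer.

Answer: 4

Derivation:
Step 1: enter (0,3), '\' deflects down->right, move right to (0,4)
Step 2: enter (0,4), '.' pass, move right to (0,5)
Step 3: enter (0,5), '.' pass, move right to (0,6)
Step 4: enter (0,6), '/' deflects right->up, move up to (-1,6)
Step 5: at (-1,6) — EXIT via top edge, pos 6
Distinct cells visited: 4 (path length 4)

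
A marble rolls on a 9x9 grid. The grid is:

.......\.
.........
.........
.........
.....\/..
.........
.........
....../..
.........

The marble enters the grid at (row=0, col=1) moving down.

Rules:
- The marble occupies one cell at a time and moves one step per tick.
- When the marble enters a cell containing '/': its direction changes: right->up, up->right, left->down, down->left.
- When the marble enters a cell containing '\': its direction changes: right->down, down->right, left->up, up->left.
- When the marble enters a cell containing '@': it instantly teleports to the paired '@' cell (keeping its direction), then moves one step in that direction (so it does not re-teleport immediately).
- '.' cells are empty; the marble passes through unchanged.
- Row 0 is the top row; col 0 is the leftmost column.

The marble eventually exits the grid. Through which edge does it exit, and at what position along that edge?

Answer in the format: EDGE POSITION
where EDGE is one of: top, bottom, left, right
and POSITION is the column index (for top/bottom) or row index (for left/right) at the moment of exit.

Step 1: enter (0,1), '.' pass, move down to (1,1)
Step 2: enter (1,1), '.' pass, move down to (2,1)
Step 3: enter (2,1), '.' pass, move down to (3,1)
Step 4: enter (3,1), '.' pass, move down to (4,1)
Step 5: enter (4,1), '.' pass, move down to (5,1)
Step 6: enter (5,1), '.' pass, move down to (6,1)
Step 7: enter (6,1), '.' pass, move down to (7,1)
Step 8: enter (7,1), '.' pass, move down to (8,1)
Step 9: enter (8,1), '.' pass, move down to (9,1)
Step 10: at (9,1) — EXIT via bottom edge, pos 1

Answer: bottom 1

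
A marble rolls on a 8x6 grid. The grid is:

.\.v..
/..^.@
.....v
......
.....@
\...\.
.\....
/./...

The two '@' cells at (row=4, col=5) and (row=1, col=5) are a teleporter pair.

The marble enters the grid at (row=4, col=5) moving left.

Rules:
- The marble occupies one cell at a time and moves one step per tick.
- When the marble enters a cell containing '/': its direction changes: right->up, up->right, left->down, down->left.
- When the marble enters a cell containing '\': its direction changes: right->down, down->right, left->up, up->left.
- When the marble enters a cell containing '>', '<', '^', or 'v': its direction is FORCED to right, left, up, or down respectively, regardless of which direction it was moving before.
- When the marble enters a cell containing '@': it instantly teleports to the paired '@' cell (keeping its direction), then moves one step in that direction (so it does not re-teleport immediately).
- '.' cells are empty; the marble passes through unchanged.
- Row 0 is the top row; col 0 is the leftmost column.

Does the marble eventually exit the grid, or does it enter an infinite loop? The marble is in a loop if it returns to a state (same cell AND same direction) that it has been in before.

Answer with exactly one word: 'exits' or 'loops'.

Answer: loops

Derivation:
Step 1: enter (4,5), '@' teleport (4,5)->(1,5), also enter (1,5), move left to (1,4)
Step 2: enter (1,4), '.' pass, move left to (1,3)
Step 3: enter (1,3), '^' forces left->up, move up to (0,3)
Step 4: enter (0,3), 'v' forces up->down, move down to (1,3)
Step 5: enter (1,3), '^' forces down->up, move up to (0,3)
Step 6: at (0,3) dir=up — LOOP DETECTED (seen before)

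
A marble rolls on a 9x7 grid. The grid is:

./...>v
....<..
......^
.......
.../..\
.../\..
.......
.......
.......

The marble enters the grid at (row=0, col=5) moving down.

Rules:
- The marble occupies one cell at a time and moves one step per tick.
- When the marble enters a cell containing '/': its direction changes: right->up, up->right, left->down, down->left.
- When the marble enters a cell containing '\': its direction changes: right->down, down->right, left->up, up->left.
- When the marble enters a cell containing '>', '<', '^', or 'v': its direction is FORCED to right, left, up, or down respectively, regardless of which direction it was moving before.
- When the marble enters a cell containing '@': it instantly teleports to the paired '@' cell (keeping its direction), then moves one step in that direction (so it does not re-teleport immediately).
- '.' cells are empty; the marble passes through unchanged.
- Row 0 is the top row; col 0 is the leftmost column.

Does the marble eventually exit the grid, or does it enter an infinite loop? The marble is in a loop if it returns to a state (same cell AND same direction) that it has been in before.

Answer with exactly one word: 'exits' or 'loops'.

Answer: loops

Derivation:
Step 1: enter (0,5), '>' forces down->right, move right to (0,6)
Step 2: enter (0,6), 'v' forces right->down, move down to (1,6)
Step 3: enter (1,6), '.' pass, move down to (2,6)
Step 4: enter (2,6), '^' forces down->up, move up to (1,6)
Step 5: enter (1,6), '.' pass, move up to (0,6)
Step 6: enter (0,6), 'v' forces up->down, move down to (1,6)
Step 7: at (1,6) dir=down — LOOP DETECTED (seen before)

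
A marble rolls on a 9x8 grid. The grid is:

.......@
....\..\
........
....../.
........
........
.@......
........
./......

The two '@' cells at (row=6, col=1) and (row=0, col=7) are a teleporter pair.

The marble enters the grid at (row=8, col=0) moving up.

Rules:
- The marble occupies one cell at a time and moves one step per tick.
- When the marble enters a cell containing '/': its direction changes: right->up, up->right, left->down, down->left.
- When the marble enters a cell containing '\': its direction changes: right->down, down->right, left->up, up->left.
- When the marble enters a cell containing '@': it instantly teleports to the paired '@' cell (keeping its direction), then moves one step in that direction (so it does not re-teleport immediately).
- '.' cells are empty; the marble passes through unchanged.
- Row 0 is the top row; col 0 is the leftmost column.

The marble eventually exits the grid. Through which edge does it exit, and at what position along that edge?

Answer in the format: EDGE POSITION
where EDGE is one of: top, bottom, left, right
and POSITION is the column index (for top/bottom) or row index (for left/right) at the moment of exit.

Answer: top 0

Derivation:
Step 1: enter (8,0), '.' pass, move up to (7,0)
Step 2: enter (7,0), '.' pass, move up to (6,0)
Step 3: enter (6,0), '.' pass, move up to (5,0)
Step 4: enter (5,0), '.' pass, move up to (4,0)
Step 5: enter (4,0), '.' pass, move up to (3,0)
Step 6: enter (3,0), '.' pass, move up to (2,0)
Step 7: enter (2,0), '.' pass, move up to (1,0)
Step 8: enter (1,0), '.' pass, move up to (0,0)
Step 9: enter (0,0), '.' pass, move up to (-1,0)
Step 10: at (-1,0) — EXIT via top edge, pos 0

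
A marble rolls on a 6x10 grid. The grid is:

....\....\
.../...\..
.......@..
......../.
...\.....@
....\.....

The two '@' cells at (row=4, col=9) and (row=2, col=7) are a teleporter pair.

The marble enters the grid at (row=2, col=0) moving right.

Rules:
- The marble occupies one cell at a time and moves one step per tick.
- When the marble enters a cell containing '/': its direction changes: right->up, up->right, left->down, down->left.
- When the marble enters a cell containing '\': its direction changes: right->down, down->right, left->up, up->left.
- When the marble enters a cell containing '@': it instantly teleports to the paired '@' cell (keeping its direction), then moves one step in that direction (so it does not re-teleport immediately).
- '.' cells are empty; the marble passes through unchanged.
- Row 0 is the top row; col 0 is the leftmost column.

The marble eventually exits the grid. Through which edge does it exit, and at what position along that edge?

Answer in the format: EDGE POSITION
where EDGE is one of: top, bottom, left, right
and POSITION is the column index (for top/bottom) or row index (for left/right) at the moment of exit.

Answer: right 4

Derivation:
Step 1: enter (2,0), '.' pass, move right to (2,1)
Step 2: enter (2,1), '.' pass, move right to (2,2)
Step 3: enter (2,2), '.' pass, move right to (2,3)
Step 4: enter (2,3), '.' pass, move right to (2,4)
Step 5: enter (2,4), '.' pass, move right to (2,5)
Step 6: enter (2,5), '.' pass, move right to (2,6)
Step 7: enter (2,6), '.' pass, move right to (2,7)
Step 8: enter (2,7), '@' teleport (2,7)->(4,9), also enter (4,9), move right to (4,10)
Step 9: at (4,10) — EXIT via right edge, pos 4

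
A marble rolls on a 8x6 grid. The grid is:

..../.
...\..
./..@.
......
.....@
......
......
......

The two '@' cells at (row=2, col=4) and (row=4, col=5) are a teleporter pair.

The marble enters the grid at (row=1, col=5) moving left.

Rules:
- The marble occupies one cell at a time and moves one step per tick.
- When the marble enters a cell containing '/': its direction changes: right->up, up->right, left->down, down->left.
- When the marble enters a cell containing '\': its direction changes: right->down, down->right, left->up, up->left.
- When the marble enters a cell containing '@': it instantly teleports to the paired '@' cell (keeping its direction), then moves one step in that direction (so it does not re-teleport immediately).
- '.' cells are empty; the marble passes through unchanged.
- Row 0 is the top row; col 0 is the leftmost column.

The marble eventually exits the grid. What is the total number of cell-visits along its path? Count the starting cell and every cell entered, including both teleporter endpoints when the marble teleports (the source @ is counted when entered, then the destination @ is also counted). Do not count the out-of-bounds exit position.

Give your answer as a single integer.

Answer: 4

Derivation:
Step 1: enter (1,5), '.' pass, move left to (1,4)
Step 2: enter (1,4), '.' pass, move left to (1,3)
Step 3: enter (1,3), '\' deflects left->up, move up to (0,3)
Step 4: enter (0,3), '.' pass, move up to (-1,3)
Step 5: at (-1,3) — EXIT via top edge, pos 3
Path length (cell visits): 4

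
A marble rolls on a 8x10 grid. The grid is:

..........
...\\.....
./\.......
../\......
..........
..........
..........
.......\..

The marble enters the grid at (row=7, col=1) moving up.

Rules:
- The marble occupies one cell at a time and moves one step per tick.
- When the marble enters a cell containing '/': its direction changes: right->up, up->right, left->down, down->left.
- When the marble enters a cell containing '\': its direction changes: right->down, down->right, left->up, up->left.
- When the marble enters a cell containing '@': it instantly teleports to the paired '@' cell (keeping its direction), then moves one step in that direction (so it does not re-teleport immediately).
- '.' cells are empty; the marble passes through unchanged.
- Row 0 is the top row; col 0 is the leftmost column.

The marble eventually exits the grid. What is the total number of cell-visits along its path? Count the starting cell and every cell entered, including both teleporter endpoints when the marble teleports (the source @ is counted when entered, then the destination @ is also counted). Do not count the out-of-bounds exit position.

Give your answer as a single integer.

Answer: 10

Derivation:
Step 1: enter (7,1), '.' pass, move up to (6,1)
Step 2: enter (6,1), '.' pass, move up to (5,1)
Step 3: enter (5,1), '.' pass, move up to (4,1)
Step 4: enter (4,1), '.' pass, move up to (3,1)
Step 5: enter (3,1), '.' pass, move up to (2,1)
Step 6: enter (2,1), '/' deflects up->right, move right to (2,2)
Step 7: enter (2,2), '\' deflects right->down, move down to (3,2)
Step 8: enter (3,2), '/' deflects down->left, move left to (3,1)
Step 9: enter (3,1), '.' pass, move left to (3,0)
Step 10: enter (3,0), '.' pass, move left to (3,-1)
Step 11: at (3,-1) — EXIT via left edge, pos 3
Path length (cell visits): 10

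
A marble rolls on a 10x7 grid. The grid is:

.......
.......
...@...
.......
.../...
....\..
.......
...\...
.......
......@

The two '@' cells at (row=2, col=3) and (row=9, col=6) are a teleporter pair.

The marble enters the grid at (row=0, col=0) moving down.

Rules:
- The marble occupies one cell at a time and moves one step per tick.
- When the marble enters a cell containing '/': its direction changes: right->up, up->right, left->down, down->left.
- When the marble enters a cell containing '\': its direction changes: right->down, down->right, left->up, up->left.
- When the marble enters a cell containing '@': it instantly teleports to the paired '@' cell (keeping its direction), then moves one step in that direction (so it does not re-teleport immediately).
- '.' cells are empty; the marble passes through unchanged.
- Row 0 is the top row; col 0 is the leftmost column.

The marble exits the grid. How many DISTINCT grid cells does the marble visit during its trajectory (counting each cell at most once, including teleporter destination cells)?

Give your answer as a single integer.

Answer: 10

Derivation:
Step 1: enter (0,0), '.' pass, move down to (1,0)
Step 2: enter (1,0), '.' pass, move down to (2,0)
Step 3: enter (2,0), '.' pass, move down to (3,0)
Step 4: enter (3,0), '.' pass, move down to (4,0)
Step 5: enter (4,0), '.' pass, move down to (5,0)
Step 6: enter (5,0), '.' pass, move down to (6,0)
Step 7: enter (6,0), '.' pass, move down to (7,0)
Step 8: enter (7,0), '.' pass, move down to (8,0)
Step 9: enter (8,0), '.' pass, move down to (9,0)
Step 10: enter (9,0), '.' pass, move down to (10,0)
Step 11: at (10,0) — EXIT via bottom edge, pos 0
Distinct cells visited: 10 (path length 10)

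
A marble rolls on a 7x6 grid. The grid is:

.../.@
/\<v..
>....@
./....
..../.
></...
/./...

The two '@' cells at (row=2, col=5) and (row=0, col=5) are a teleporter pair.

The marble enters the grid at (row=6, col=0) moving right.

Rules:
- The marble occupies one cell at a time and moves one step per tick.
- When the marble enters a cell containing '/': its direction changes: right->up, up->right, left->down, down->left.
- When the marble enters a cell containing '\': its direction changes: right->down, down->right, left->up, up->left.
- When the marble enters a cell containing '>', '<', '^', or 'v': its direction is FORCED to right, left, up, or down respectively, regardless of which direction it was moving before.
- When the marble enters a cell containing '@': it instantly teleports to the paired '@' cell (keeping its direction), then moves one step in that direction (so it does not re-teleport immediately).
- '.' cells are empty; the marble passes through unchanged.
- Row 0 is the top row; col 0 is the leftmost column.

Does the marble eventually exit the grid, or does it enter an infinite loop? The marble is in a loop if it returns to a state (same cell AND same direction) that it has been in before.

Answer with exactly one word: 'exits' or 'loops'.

Step 1: enter (6,0), '/' deflects right->up, move up to (5,0)
Step 2: enter (5,0), '>' forces up->right, move right to (5,1)
Step 3: enter (5,1), '<' forces right->left, move left to (5,0)
Step 4: enter (5,0), '>' forces left->right, move right to (5,1)
Step 5: at (5,1) dir=right — LOOP DETECTED (seen before)

Answer: loops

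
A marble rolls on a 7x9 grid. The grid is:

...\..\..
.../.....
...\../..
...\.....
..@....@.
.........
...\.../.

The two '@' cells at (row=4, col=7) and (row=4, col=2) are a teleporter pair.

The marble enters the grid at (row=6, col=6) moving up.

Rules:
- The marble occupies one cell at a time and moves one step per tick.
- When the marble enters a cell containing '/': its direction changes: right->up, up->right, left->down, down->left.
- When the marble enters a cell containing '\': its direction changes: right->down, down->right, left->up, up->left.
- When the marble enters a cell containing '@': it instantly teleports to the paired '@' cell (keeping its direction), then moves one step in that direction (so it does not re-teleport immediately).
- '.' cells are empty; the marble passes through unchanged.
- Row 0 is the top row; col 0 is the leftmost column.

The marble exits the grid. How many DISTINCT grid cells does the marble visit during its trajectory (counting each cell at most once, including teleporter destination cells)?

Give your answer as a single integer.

Step 1: enter (6,6), '.' pass, move up to (5,6)
Step 2: enter (5,6), '.' pass, move up to (4,6)
Step 3: enter (4,6), '.' pass, move up to (3,6)
Step 4: enter (3,6), '.' pass, move up to (2,6)
Step 5: enter (2,6), '/' deflects up->right, move right to (2,7)
Step 6: enter (2,7), '.' pass, move right to (2,8)
Step 7: enter (2,8), '.' pass, move right to (2,9)
Step 8: at (2,9) — EXIT via right edge, pos 2
Distinct cells visited: 7 (path length 7)

Answer: 7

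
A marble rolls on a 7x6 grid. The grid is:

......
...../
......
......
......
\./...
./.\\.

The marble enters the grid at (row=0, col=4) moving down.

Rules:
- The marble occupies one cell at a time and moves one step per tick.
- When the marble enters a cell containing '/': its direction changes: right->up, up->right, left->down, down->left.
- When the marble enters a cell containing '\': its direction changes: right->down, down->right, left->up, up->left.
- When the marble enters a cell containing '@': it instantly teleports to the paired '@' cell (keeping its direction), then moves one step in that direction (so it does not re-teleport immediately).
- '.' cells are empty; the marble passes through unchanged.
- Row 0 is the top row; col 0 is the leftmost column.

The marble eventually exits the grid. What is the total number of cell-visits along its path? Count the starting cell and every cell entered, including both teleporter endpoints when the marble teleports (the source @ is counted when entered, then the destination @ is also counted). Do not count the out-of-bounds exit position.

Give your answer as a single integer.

Step 1: enter (0,4), '.' pass, move down to (1,4)
Step 2: enter (1,4), '.' pass, move down to (2,4)
Step 3: enter (2,4), '.' pass, move down to (3,4)
Step 4: enter (3,4), '.' pass, move down to (4,4)
Step 5: enter (4,4), '.' pass, move down to (5,4)
Step 6: enter (5,4), '.' pass, move down to (6,4)
Step 7: enter (6,4), '\' deflects down->right, move right to (6,5)
Step 8: enter (6,5), '.' pass, move right to (6,6)
Step 9: at (6,6) — EXIT via right edge, pos 6
Path length (cell visits): 8

Answer: 8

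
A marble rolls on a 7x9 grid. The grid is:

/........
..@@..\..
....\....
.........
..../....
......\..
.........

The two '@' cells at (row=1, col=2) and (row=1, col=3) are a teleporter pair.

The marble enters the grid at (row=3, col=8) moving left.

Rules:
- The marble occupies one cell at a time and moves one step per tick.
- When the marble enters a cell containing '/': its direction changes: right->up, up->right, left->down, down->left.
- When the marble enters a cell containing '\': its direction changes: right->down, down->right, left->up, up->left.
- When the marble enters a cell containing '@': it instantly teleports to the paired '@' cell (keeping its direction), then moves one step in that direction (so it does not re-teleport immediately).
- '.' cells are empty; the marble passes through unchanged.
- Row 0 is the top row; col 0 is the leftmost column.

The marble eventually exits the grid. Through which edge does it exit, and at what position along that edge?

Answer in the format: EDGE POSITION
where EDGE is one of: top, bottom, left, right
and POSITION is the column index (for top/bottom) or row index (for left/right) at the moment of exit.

Step 1: enter (3,8), '.' pass, move left to (3,7)
Step 2: enter (3,7), '.' pass, move left to (3,6)
Step 3: enter (3,6), '.' pass, move left to (3,5)
Step 4: enter (3,5), '.' pass, move left to (3,4)
Step 5: enter (3,4), '.' pass, move left to (3,3)
Step 6: enter (3,3), '.' pass, move left to (3,2)
Step 7: enter (3,2), '.' pass, move left to (3,1)
Step 8: enter (3,1), '.' pass, move left to (3,0)
Step 9: enter (3,0), '.' pass, move left to (3,-1)
Step 10: at (3,-1) — EXIT via left edge, pos 3

Answer: left 3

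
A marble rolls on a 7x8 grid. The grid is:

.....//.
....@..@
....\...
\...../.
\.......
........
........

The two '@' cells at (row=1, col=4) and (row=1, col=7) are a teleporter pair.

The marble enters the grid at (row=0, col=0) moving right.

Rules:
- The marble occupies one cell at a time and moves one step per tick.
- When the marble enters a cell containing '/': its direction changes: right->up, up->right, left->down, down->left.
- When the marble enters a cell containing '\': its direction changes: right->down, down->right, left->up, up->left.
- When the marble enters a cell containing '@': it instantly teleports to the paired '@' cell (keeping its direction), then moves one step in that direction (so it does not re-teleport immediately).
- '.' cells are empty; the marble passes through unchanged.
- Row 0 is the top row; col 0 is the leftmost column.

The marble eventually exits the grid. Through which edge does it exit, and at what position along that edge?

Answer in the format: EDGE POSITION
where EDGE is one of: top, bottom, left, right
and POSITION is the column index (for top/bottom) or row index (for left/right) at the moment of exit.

Step 1: enter (0,0), '.' pass, move right to (0,1)
Step 2: enter (0,1), '.' pass, move right to (0,2)
Step 3: enter (0,2), '.' pass, move right to (0,3)
Step 4: enter (0,3), '.' pass, move right to (0,4)
Step 5: enter (0,4), '.' pass, move right to (0,5)
Step 6: enter (0,5), '/' deflects right->up, move up to (-1,5)
Step 7: at (-1,5) — EXIT via top edge, pos 5

Answer: top 5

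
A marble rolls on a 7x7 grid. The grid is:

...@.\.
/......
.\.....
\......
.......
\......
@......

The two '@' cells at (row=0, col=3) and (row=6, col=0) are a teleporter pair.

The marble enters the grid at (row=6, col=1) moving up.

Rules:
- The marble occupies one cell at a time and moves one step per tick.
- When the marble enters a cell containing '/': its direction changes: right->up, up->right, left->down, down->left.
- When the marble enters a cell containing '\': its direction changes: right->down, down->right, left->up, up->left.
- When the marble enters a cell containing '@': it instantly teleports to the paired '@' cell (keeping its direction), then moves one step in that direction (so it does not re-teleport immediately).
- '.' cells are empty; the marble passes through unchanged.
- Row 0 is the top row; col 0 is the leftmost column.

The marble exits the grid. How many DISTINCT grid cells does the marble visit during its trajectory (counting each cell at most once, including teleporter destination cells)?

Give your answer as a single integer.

Step 1: enter (6,1), '.' pass, move up to (5,1)
Step 2: enter (5,1), '.' pass, move up to (4,1)
Step 3: enter (4,1), '.' pass, move up to (3,1)
Step 4: enter (3,1), '.' pass, move up to (2,1)
Step 5: enter (2,1), '\' deflects up->left, move left to (2,0)
Step 6: enter (2,0), '.' pass, move left to (2,-1)
Step 7: at (2,-1) — EXIT via left edge, pos 2
Distinct cells visited: 6 (path length 6)

Answer: 6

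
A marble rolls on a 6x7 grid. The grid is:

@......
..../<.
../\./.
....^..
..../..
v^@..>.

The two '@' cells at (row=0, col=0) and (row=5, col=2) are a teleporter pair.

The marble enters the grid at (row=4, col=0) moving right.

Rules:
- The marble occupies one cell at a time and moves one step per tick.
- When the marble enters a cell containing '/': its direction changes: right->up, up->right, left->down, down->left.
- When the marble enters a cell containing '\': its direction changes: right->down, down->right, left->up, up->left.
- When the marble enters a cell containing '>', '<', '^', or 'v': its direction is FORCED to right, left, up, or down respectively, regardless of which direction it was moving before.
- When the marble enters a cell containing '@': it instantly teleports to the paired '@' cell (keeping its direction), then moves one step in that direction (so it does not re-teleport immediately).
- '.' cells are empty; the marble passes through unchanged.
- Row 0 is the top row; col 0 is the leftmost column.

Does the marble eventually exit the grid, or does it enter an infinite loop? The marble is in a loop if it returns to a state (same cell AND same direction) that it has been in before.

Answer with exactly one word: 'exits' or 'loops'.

Answer: loops

Derivation:
Step 1: enter (4,0), '.' pass, move right to (4,1)
Step 2: enter (4,1), '.' pass, move right to (4,2)
Step 3: enter (4,2), '.' pass, move right to (4,3)
Step 4: enter (4,3), '.' pass, move right to (4,4)
Step 5: enter (4,4), '/' deflects right->up, move up to (3,4)
Step 6: enter (3,4), '^' forces up->up, move up to (2,4)
Step 7: enter (2,4), '.' pass, move up to (1,4)
Step 8: enter (1,4), '/' deflects up->right, move right to (1,5)
Step 9: enter (1,5), '<' forces right->left, move left to (1,4)
Step 10: enter (1,4), '/' deflects left->down, move down to (2,4)
Step 11: enter (2,4), '.' pass, move down to (3,4)
Step 12: enter (3,4), '^' forces down->up, move up to (2,4)
Step 13: at (2,4) dir=up — LOOP DETECTED (seen before)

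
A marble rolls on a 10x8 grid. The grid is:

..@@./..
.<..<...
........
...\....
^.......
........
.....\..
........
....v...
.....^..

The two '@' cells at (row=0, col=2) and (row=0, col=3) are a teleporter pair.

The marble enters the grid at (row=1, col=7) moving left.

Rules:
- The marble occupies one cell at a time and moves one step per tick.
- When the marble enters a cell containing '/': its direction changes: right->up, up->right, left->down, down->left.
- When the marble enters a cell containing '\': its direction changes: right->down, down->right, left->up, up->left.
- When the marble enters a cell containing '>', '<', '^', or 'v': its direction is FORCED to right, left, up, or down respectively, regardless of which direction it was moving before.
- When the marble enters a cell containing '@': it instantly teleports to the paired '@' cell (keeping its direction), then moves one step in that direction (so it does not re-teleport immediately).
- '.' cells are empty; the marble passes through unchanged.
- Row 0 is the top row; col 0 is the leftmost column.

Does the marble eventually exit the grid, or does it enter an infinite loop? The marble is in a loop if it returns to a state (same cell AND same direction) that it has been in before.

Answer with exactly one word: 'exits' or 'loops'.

Answer: exits

Derivation:
Step 1: enter (1,7), '.' pass, move left to (1,6)
Step 2: enter (1,6), '.' pass, move left to (1,5)
Step 3: enter (1,5), '.' pass, move left to (1,4)
Step 4: enter (1,4), '<' forces left->left, move left to (1,3)
Step 5: enter (1,3), '.' pass, move left to (1,2)
Step 6: enter (1,2), '.' pass, move left to (1,1)
Step 7: enter (1,1), '<' forces left->left, move left to (1,0)
Step 8: enter (1,0), '.' pass, move left to (1,-1)
Step 9: at (1,-1) — EXIT via left edge, pos 1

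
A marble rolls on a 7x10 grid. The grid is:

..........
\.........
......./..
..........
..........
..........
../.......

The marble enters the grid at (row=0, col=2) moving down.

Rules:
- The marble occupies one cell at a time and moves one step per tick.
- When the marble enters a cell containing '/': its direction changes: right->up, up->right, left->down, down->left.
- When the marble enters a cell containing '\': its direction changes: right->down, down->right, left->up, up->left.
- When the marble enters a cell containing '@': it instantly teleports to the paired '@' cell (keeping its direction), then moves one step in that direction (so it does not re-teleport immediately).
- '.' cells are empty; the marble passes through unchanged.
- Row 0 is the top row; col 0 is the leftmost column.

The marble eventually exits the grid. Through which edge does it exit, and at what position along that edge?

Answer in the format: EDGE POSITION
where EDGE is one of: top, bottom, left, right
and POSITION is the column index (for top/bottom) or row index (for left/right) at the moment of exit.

Answer: left 6

Derivation:
Step 1: enter (0,2), '.' pass, move down to (1,2)
Step 2: enter (1,2), '.' pass, move down to (2,2)
Step 3: enter (2,2), '.' pass, move down to (3,2)
Step 4: enter (3,2), '.' pass, move down to (4,2)
Step 5: enter (4,2), '.' pass, move down to (5,2)
Step 6: enter (5,2), '.' pass, move down to (6,2)
Step 7: enter (6,2), '/' deflects down->left, move left to (6,1)
Step 8: enter (6,1), '.' pass, move left to (6,0)
Step 9: enter (6,0), '.' pass, move left to (6,-1)
Step 10: at (6,-1) — EXIT via left edge, pos 6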